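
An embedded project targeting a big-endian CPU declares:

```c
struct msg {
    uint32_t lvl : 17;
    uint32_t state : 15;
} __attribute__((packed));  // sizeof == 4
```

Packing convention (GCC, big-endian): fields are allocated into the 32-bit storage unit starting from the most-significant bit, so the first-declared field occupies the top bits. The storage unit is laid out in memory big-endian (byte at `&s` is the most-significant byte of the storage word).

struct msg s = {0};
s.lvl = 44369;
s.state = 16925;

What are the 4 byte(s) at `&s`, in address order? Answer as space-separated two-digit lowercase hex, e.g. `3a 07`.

lvl:17 = 44369 → 0xad51 << 15 → word 0x56a88000
state:15 = 16925 → 0x421d << 0 → word 0x56a8c21d
word = 0x56a8c21d → big-endian bytes:
  [0]=0x56  [1]=0xa8  [2]=0xc2  [3]=0x1d

56 a8 c2 1d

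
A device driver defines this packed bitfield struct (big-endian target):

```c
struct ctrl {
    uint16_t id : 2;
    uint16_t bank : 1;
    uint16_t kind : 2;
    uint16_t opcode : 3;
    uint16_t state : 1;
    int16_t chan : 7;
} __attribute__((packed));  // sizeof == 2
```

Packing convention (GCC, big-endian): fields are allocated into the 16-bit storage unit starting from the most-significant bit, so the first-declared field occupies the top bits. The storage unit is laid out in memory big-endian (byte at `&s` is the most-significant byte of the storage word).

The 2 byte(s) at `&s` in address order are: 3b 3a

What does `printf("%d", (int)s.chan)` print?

58

[0]=0x3b [1]=0x3a (big-endian) → word 0x3b3a
id [14+:2] = (word>>14) & 0x3 = 0
bank [13+:1] = (word>>13) & 0x1 = 1
kind [11+:2] = (word>>11) & 0x3 = 3
opcode [8+:3] = (word>>8) & 0x7 = 3
state [7+:1] = (word>>7) & 0x1 = 0
chan [0+:7] = (word>>0) & 0x7f = 58  ←
chan signed 7b, MSB=0: value = 58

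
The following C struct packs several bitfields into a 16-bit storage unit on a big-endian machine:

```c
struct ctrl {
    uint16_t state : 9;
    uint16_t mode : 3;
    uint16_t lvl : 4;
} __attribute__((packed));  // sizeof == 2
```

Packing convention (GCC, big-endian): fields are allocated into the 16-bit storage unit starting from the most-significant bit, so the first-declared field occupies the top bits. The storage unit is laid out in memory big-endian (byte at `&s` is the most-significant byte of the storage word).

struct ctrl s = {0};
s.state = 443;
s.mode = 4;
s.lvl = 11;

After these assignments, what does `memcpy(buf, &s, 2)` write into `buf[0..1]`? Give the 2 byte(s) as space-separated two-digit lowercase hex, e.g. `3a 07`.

state:9 = 443 → 0x1bb << 7 → word 0xdd80
mode:3 = 4 → 0x4 << 4 → word 0xddc0
lvl:4 = 11 → 0xb << 0 → word 0xddcb
word = 0xddcb → big-endian bytes:
  [0]=0xdd  [1]=0xcb

dd cb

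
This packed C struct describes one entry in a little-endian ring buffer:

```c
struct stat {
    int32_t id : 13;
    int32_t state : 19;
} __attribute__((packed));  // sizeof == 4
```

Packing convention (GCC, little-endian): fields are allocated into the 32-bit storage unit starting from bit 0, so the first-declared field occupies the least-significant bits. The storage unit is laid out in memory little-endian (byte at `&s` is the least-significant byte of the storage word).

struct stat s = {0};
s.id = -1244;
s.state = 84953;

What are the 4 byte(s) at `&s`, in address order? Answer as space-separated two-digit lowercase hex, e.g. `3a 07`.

[0+:13] id=-1244 & 0x1fff = 0x1b24; word=0x00001b24
[13+:19] state=84953 & 0x7ffff = 0x14bd9; word=0x297b3b24
word = 0x297b3b24 → little-endian bytes:
  [0]=0x24  [1]=0x3b  [2]=0x7b  [3]=0x29

24 3b 7b 29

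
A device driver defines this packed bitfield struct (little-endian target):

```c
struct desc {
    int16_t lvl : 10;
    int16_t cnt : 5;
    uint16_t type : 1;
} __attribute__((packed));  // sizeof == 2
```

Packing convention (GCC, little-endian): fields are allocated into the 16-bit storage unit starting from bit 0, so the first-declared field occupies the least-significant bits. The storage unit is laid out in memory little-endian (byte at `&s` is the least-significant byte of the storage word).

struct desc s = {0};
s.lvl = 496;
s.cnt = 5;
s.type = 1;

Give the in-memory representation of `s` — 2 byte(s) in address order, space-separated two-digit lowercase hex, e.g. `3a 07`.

f0 95

lvl (10b) val=496 bits=0x1f0 at bit 0: 0x01f0
cnt (5b) val=5 bits=0x5 at bit 10: 0x15f0
type (1b) val=1 bits=0x1 at bit 15: 0x95f0
word = 0x95f0 → little-endian bytes:
  [0]=0xf0  [1]=0x95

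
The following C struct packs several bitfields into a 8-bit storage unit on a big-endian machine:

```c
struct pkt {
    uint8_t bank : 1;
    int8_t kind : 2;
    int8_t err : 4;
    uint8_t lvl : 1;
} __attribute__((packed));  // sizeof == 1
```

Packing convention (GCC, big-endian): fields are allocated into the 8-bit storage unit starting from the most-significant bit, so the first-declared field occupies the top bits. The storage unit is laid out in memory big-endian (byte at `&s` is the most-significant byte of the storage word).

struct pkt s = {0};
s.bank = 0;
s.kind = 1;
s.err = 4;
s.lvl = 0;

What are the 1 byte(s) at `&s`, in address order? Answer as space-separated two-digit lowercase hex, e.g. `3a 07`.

[7+:1] bank=0 & 0x1 = 0x0; word=0x00
[5+:2] kind=1 & 0x3 = 0x1; word=0x20
[1+:4] err=4 & 0xf = 0x4; word=0x28
[0+:1] lvl=0 & 0x1 = 0x0; word=0x28
word = 0x28 → big-endian bytes:
  [0]=0x28

28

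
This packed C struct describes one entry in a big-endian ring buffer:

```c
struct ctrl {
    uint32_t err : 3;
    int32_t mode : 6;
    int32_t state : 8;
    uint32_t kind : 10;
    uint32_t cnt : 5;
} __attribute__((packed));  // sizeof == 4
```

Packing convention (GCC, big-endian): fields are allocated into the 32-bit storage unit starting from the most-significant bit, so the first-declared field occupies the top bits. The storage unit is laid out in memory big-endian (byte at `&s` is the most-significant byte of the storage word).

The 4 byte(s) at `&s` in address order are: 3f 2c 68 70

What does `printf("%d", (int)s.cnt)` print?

[0]=0x3f [1]=0x2c [2]=0x68 [3]=0x70 (big-endian) → word 0x3f2c6870
err:3 @ bit 29 → (0x3f2c6870>>29)&0x7 = 0x1
mode:6 @ bit 23 → (0x3f2c6870>>23)&0x3f = 0x3e
state:8 @ bit 15 → (0x3f2c6870>>15)&0xff = 0x58
kind:10 @ bit 5 → (0x3f2c6870>>5)&0x3ff = 0x343
cnt:5 @ bit 0 → (0x3f2c6870>>0)&0x1f = 0x10  ←

16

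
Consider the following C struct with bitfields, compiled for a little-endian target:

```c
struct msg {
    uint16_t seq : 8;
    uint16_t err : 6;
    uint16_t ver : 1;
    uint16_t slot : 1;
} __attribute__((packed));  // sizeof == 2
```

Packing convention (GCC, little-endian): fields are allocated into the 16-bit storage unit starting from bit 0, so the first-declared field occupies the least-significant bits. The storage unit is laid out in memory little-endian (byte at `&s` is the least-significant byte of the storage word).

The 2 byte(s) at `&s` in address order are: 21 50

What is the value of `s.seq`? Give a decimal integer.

33

[0]=0x21 [1]=0x50 (little-endian) → word 0x5021
seq:8 @ bit 0 → (0x5021>>0)&0xff = 0x21  ←
err:6 @ bit 8 → (0x5021>>8)&0x3f = 0x10
ver:1 @ bit 14 → (0x5021>>14)&0x1 = 0x1
slot:1 @ bit 15 → (0x5021>>15)&0x1 = 0x0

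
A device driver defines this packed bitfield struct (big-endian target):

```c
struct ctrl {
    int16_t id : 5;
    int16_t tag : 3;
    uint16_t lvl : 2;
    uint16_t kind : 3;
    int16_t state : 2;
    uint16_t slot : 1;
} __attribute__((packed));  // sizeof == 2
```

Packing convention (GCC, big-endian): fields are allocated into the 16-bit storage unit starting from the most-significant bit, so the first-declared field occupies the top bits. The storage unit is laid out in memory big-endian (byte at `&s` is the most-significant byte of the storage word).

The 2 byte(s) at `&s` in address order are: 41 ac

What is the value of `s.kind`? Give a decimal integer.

[0]=0x41 [1]=0xac (big-endian) → word 0x41ac
id [11+:5] = (word>>11) & 0x1f = 8
tag [8+:3] = (word>>8) & 0x7 = 1
lvl [6+:2] = (word>>6) & 0x3 = 2
kind [3+:3] = (word>>3) & 0x7 = 5  ←
state [1+:2] = (word>>1) & 0x3 = 2
slot [0+:1] = (word>>0) & 0x1 = 0

5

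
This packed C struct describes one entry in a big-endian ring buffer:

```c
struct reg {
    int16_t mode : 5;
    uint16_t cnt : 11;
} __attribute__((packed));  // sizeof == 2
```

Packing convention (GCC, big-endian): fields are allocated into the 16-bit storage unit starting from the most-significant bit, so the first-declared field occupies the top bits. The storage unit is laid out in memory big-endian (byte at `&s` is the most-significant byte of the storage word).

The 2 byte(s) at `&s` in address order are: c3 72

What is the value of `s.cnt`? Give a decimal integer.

[0]=0xc3 [1]=0x72 (big-endian) → word 0xc372
mode:5 @ bit 11 → (0xc372>>11)&0x1f = 0x18
cnt:11 @ bit 0 → (0xc372>>0)&0x7ff = 0x372  ←

882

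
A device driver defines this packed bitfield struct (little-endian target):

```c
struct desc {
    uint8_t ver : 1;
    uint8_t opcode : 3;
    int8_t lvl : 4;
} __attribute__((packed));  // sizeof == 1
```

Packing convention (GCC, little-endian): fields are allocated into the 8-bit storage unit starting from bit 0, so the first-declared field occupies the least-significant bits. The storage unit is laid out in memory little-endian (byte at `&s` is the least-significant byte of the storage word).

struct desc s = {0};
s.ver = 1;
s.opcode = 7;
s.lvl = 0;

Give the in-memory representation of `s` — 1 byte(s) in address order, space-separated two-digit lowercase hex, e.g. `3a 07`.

ver:1 = 1 → 0x1 << 0 → word 0x01
opcode:3 = 7 → 0x7 << 1 → word 0x0f
lvl:4 = 0 → 0x0 << 4 → word 0x0f
word = 0x0f → little-endian bytes:
  [0]=0x0f

0f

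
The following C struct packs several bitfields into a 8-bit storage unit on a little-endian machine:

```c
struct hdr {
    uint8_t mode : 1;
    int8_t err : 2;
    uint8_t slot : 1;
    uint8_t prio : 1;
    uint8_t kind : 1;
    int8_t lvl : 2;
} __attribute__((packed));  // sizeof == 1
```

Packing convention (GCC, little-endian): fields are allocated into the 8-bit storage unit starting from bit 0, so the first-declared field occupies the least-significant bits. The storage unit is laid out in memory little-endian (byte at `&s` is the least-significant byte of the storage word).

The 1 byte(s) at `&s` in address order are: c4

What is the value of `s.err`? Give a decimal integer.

-2

[0]=0xc4 (little-endian) → word 0xc4
mode:1 @ bit 0 → (0xc4>>0)&0x1 = 0x0
err:2 @ bit 1 → (0xc4>>1)&0x3 = 0x2  ←
slot:1 @ bit 3 → (0xc4>>3)&0x1 = 0x0
prio:1 @ bit 4 → (0xc4>>4)&0x1 = 0x0
kind:1 @ bit 5 → (0xc4>>5)&0x1 = 0x0
lvl:2 @ bit 6 → (0xc4>>6)&0x3 = 0x3
err signed 2b, MSB=1: 2 - 4 = -2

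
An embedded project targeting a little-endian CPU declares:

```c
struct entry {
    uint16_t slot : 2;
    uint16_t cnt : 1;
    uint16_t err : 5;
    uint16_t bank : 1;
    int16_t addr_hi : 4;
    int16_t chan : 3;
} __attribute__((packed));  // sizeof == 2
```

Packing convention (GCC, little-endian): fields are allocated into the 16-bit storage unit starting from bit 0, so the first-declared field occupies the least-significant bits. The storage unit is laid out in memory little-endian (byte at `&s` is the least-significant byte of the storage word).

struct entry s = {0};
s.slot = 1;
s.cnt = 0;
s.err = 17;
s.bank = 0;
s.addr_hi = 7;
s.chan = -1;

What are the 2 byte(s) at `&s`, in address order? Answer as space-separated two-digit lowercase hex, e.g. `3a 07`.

89 ee

[0+:2] slot=1 & 0x3 = 0x1; word=0x0001
[2+:1] cnt=0 & 0x1 = 0x0; word=0x0001
[3+:5] err=17 & 0x1f = 0x11; word=0x0089
[8+:1] bank=0 & 0x1 = 0x0; word=0x0089
[9+:4] addr_hi=7 & 0xf = 0x7; word=0x0e89
[13+:3] chan=-1 & 0x7 = 0x7; word=0xee89
word = 0xee89 → little-endian bytes:
  [0]=0x89  [1]=0xee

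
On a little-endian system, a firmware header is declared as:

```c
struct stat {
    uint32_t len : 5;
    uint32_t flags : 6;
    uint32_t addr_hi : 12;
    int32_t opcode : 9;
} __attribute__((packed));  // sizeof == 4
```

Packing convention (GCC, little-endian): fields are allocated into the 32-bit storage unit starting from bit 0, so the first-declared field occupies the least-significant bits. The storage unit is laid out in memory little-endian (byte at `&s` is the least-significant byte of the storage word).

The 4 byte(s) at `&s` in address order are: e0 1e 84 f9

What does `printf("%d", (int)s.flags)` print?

[0]=0xe0 [1]=0x1e [2]=0x84 [3]=0xf9 (little-endian) → word 0xf9841ee0
len [0+:5] = (word>>0) & 0x1f = 0
flags [5+:6] = (word>>5) & 0x3f = 55  ←
addr_hi [11+:12] = (word>>11) & 0xfff = 131
opcode [23+:9] = (word>>23) & 0x1ff = 499

55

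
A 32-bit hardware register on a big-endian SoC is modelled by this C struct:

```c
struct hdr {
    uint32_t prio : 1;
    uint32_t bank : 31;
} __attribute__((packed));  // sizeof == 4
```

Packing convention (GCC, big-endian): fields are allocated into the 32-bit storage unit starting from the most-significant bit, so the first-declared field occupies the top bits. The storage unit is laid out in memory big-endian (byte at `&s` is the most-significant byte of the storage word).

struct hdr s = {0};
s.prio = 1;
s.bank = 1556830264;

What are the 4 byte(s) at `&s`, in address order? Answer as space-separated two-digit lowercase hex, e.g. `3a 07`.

prio (1b) val=1 bits=0x1 at bit 31: 0x80000000
bank (31b) val=1556830264 bits=0x5ccb5838 at bit 0: 0xdccb5838
word = 0xdccb5838 → big-endian bytes:
  [0]=0xdc  [1]=0xcb  [2]=0x58  [3]=0x38

dc cb 58 38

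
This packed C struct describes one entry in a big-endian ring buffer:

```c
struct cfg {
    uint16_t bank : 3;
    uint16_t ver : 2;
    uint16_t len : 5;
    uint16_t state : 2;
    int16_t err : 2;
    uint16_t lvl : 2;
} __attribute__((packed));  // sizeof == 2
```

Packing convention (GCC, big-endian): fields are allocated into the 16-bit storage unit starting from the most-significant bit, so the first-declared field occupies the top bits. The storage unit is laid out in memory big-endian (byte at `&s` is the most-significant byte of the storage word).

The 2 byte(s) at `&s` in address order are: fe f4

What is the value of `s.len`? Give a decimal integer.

[0]=0xfe [1]=0xf4 (big-endian) → word 0xfef4
bank [13+:3] = (word>>13) & 0x7 = 7
ver [11+:2] = (word>>11) & 0x3 = 3
len [6+:5] = (word>>6) & 0x1f = 27  ←
state [4+:2] = (word>>4) & 0x3 = 3
err [2+:2] = (word>>2) & 0x3 = 1
lvl [0+:2] = (word>>0) & 0x3 = 0

27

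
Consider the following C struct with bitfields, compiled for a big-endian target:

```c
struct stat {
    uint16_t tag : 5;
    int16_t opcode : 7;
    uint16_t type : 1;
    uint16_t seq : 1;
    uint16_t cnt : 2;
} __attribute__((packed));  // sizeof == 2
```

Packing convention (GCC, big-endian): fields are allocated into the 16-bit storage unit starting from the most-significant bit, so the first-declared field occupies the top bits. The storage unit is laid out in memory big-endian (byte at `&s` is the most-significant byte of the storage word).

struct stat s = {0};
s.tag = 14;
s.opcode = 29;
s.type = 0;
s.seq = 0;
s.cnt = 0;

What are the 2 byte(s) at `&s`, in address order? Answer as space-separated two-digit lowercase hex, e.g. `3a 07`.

71 d0

tag:5 = 14 → 0xe << 11 → word 0x7000
opcode:7 = 29 → 0x1d << 4 → word 0x71d0
type:1 = 0 → 0x0 << 3 → word 0x71d0
seq:1 = 0 → 0x0 << 2 → word 0x71d0
cnt:2 = 0 → 0x0 << 0 → word 0x71d0
word = 0x71d0 → big-endian bytes:
  [0]=0x71  [1]=0xd0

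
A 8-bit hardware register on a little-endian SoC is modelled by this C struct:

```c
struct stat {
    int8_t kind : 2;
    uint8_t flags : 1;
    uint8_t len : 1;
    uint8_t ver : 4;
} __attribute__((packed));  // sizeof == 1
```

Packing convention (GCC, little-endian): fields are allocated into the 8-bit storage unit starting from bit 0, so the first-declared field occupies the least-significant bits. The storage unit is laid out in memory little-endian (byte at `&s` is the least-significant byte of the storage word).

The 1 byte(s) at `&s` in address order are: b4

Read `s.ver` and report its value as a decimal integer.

[0]=0xb4 (little-endian) → word 0xb4
kind:2 @ bit 0 → (0xb4>>0)&0x3 = 0x0
flags:1 @ bit 2 → (0xb4>>2)&0x1 = 0x1
len:1 @ bit 3 → (0xb4>>3)&0x1 = 0x0
ver:4 @ bit 4 → (0xb4>>4)&0xf = 0xb  ←

11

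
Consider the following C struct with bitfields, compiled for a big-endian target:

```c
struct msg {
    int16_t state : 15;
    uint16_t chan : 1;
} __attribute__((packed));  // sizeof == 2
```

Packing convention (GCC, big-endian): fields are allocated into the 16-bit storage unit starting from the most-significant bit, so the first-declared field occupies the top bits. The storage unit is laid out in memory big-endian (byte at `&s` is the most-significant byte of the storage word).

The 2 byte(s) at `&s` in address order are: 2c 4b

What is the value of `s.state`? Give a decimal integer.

[0]=0x2c [1]=0x4b (big-endian) → word 0x2c4b
state:15 @ bit 1 → (0x2c4b>>1)&0x7fff = 0x1625  ←
chan:1 @ bit 0 → (0x2c4b>>0)&0x1 = 0x1
state signed 15b, MSB=0: value = 5669

5669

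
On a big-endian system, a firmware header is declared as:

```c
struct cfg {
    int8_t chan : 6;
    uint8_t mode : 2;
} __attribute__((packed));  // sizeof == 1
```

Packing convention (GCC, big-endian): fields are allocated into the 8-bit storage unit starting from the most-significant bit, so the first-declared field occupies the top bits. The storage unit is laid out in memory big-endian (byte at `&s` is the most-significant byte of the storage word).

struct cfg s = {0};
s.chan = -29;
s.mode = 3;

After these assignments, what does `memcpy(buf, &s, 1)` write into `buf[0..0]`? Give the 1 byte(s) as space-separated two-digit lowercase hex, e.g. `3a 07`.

chan:6 = -29 → 0x23 << 2 → word 0x8c
mode:2 = 3 → 0x3 << 0 → word 0x8f
word = 0x8f → big-endian bytes:
  [0]=0x8f

8f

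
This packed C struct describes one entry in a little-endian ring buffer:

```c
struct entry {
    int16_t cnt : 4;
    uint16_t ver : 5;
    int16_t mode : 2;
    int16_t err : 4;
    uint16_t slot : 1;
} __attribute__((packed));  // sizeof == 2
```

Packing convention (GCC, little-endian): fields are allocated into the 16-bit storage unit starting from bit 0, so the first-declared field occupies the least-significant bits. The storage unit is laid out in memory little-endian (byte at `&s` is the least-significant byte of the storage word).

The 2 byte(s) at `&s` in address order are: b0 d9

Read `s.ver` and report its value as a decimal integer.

[0]=0xb0 [1]=0xd9 (little-endian) → word 0xd9b0
cnt:4 @ bit 0 → (0xd9b0>>0)&0xf = 0x0
ver:5 @ bit 4 → (0xd9b0>>4)&0x1f = 0x1b  ←
mode:2 @ bit 9 → (0xd9b0>>9)&0x3 = 0x0
err:4 @ bit 11 → (0xd9b0>>11)&0xf = 0xb
slot:1 @ bit 15 → (0xd9b0>>15)&0x1 = 0x1

27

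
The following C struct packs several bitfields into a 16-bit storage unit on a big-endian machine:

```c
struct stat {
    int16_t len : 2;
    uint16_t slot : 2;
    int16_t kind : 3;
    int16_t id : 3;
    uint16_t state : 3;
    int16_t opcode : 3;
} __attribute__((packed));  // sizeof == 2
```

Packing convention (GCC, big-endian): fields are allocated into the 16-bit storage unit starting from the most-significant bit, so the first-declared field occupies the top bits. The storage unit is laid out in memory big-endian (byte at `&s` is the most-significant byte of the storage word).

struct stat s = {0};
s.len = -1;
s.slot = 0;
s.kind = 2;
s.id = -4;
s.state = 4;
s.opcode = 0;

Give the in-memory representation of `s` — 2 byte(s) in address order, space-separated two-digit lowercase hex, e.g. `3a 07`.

len (2b) val=-1 bits=0x3 at bit 14: 0xc000
slot (2b) val=0 bits=0x0 at bit 12: 0xc000
kind (3b) val=2 bits=0x2 at bit 9: 0xc400
id (3b) val=-4 bits=0x4 at bit 6: 0xc500
state (3b) val=4 bits=0x4 at bit 3: 0xc520
opcode (3b) val=0 bits=0x0 at bit 0: 0xc520
word = 0xc520 → big-endian bytes:
  [0]=0xc5  [1]=0x20

c5 20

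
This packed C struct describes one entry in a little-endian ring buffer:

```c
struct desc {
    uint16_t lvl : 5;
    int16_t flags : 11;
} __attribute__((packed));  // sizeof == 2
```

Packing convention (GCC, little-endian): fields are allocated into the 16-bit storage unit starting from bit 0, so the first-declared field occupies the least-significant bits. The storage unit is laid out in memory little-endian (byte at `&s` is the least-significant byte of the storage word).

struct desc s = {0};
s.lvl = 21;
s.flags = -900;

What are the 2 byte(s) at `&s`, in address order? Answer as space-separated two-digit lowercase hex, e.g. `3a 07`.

95 8f

lvl:5 = 21 → 0x15 << 0 → word 0x0015
flags:11 = -900 → 0x47c << 5 → word 0x8f95
word = 0x8f95 → little-endian bytes:
  [0]=0x95  [1]=0x8f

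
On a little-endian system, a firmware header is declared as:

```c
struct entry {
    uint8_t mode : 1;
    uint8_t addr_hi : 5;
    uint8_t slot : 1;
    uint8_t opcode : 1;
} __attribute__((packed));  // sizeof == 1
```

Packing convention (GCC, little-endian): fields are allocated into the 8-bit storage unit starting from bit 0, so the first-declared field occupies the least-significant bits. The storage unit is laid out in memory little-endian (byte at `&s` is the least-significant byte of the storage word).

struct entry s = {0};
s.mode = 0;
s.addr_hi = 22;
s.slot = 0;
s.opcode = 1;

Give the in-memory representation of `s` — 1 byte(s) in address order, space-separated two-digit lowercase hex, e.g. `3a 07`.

[0+:1] mode=0 & 0x1 = 0x0; word=0x00
[1+:5] addr_hi=22 & 0x1f = 0x16; word=0x2c
[6+:1] slot=0 & 0x1 = 0x0; word=0x2c
[7+:1] opcode=1 & 0x1 = 0x1; word=0xac
word = 0xac → little-endian bytes:
  [0]=0xac

ac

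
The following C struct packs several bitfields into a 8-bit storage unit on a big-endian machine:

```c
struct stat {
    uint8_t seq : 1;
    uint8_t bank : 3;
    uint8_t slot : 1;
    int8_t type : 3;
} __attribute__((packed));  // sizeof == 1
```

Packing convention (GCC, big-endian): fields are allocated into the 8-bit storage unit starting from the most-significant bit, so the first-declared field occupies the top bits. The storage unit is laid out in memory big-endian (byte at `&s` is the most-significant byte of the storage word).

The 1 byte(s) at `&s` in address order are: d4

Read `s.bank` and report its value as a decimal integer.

[0]=0xd4 (big-endian) → word 0xd4
seq [7+:1] = (word>>7) & 0x1 = 1
bank [4+:3] = (word>>4) & 0x7 = 5  ←
slot [3+:1] = (word>>3) & 0x1 = 0
type [0+:3] = (word>>0) & 0x7 = 4

5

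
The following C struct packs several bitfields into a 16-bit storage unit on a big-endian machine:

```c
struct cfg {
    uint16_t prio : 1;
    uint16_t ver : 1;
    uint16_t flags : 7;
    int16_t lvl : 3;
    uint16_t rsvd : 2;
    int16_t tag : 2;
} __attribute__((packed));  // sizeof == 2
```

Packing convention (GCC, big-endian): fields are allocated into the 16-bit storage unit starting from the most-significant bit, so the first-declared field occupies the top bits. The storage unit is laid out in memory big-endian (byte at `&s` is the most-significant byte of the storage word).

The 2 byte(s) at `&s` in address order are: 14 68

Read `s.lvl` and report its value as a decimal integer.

[0]=0x14 [1]=0x68 (big-endian) → word 0x1468
prio:1 @ bit 15 → (0x1468>>15)&0x1 = 0x0
ver:1 @ bit 14 → (0x1468>>14)&0x1 = 0x0
flags:7 @ bit 7 → (0x1468>>7)&0x7f = 0x28
lvl:3 @ bit 4 → (0x1468>>4)&0x7 = 0x6  ←
rsvd:2 @ bit 2 → (0x1468>>2)&0x3 = 0x2
tag:2 @ bit 0 → (0x1468>>0)&0x3 = 0x0
lvl signed 3b, MSB=1: 6 - 8 = -2

-2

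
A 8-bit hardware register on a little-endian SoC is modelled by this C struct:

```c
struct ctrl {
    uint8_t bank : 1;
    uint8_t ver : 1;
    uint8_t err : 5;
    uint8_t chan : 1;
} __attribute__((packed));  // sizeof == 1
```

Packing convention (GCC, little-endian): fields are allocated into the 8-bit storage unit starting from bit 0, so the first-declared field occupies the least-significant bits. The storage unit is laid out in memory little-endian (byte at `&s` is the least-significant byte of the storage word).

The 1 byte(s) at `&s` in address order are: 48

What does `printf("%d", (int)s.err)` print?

18

[0]=0x48 (little-endian) → word 0x48
bank:1 @ bit 0 → (0x48>>0)&0x1 = 0x0
ver:1 @ bit 1 → (0x48>>1)&0x1 = 0x0
err:5 @ bit 2 → (0x48>>2)&0x1f = 0x12  ←
chan:1 @ bit 7 → (0x48>>7)&0x1 = 0x0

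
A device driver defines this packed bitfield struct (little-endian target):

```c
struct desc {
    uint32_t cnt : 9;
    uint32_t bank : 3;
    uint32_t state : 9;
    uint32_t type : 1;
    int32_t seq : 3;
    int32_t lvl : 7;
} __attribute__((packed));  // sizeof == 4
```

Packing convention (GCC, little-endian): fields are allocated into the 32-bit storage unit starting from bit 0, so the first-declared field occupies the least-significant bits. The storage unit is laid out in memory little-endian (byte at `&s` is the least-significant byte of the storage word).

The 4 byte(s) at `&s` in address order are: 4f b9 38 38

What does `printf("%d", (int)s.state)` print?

395

[0]=0x4f [1]=0xb9 [2]=0x38 [3]=0x38 (little-endian) → word 0x3838b94f
cnt:9 @ bit 0 → (0x3838b94f>>0)&0x1ff = 0x14f
bank:3 @ bit 9 → (0x3838b94f>>9)&0x7 = 0x4
state:9 @ bit 12 → (0x3838b94f>>12)&0x1ff = 0x18b  ←
type:1 @ bit 21 → (0x3838b94f>>21)&0x1 = 0x1
seq:3 @ bit 22 → (0x3838b94f>>22)&0x7 = 0x0
lvl:7 @ bit 25 → (0x3838b94f>>25)&0x7f = 0x1c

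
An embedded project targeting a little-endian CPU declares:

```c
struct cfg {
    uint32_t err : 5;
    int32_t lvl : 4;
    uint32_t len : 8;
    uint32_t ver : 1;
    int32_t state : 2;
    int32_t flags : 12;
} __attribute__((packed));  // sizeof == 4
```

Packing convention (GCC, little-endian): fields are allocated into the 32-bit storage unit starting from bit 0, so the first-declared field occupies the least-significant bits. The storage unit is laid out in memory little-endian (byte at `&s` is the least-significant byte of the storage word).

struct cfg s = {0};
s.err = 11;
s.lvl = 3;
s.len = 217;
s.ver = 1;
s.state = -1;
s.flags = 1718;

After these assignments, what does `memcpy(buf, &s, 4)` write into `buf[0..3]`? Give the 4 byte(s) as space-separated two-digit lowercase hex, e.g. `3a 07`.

[0+:5] err=11 & 0x1f = 0xb; word=0x0000000b
[5+:4] lvl=3 & 0xf = 0x3; word=0x0000006b
[9+:8] len=217 & 0xff = 0xd9; word=0x0001b26b
[17+:1] ver=1 & 0x1 = 0x1; word=0x0003b26b
[18+:2] state=-1 & 0x3 = 0x3; word=0x000fb26b
[20+:12] flags=1718 & 0xfff = 0x6b6; word=0x6b6fb26b
word = 0x6b6fb26b → little-endian bytes:
  [0]=0x6b  [1]=0xb2  [2]=0x6f  [3]=0x6b

6b b2 6f 6b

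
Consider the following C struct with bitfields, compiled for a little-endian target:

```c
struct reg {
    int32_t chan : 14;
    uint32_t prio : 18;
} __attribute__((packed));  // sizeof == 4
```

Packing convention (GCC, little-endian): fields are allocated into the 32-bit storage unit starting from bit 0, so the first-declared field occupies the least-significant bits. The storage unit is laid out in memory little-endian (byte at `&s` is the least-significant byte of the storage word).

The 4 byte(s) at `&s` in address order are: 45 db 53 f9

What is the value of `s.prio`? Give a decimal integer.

[0]=0x45 [1]=0xdb [2]=0x53 [3]=0xf9 (little-endian) → word 0xf953db45
chan [0+:14] = (word>>0) & 0x3fff = 6981
prio [14+:18] = (word>>14) & 0x3ffff = 255311  ←

255311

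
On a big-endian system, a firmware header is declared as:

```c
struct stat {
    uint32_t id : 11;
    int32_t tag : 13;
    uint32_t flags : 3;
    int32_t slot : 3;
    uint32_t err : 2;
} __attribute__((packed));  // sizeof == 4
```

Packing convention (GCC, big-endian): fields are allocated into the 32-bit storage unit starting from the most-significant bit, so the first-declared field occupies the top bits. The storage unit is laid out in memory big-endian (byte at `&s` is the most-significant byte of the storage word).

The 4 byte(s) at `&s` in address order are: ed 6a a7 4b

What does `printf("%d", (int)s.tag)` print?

2727

[0]=0xed [1]=0x6a [2]=0xa7 [3]=0x4b (big-endian) → word 0xed6aa74b
id [21+:11] = (word>>21) & 0x7ff = 1899
tag [8+:13] = (word>>8) & 0x1fff = 2727  ←
flags [5+:3] = (word>>5) & 0x7 = 2
slot [2+:3] = (word>>2) & 0x7 = 2
err [0+:2] = (word>>0) & 0x3 = 3
tag signed 13b, MSB=0: value = 2727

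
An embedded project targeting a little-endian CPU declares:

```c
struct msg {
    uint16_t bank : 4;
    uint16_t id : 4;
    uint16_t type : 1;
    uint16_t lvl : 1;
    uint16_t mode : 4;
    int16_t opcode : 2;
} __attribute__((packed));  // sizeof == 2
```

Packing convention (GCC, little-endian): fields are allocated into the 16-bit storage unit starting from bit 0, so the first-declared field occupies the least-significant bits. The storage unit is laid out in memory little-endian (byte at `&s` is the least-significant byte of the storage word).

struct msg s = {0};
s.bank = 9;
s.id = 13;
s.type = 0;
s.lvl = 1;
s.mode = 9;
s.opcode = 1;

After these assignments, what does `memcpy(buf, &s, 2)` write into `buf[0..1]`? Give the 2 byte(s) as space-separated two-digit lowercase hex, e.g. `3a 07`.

d9 66

bank (4b) val=9 bits=0x9 at bit 0: 0x0009
id (4b) val=13 bits=0xd at bit 4: 0x00d9
type (1b) val=0 bits=0x0 at bit 8: 0x00d9
lvl (1b) val=1 bits=0x1 at bit 9: 0x02d9
mode (4b) val=9 bits=0x9 at bit 10: 0x26d9
opcode (2b) val=1 bits=0x1 at bit 14: 0x66d9
word = 0x66d9 → little-endian bytes:
  [0]=0xd9  [1]=0x66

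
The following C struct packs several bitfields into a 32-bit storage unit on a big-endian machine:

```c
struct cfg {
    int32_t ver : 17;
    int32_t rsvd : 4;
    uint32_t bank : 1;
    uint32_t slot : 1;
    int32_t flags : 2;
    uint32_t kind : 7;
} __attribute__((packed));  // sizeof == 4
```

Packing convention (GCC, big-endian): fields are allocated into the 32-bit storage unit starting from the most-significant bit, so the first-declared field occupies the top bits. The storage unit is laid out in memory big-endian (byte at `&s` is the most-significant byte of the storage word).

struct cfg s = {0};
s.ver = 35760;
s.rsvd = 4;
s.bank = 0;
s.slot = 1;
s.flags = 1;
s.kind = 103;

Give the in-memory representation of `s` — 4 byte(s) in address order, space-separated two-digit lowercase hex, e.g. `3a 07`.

45 d8 22 e7

ver:17 = 35760 → 0x8bb0 << 15 → word 0x45d80000
rsvd:4 = 4 → 0x4 << 11 → word 0x45d82000
bank:1 = 0 → 0x0 << 10 → word 0x45d82000
slot:1 = 1 → 0x1 << 9 → word 0x45d82200
flags:2 = 1 → 0x1 << 7 → word 0x45d82280
kind:7 = 103 → 0x67 << 0 → word 0x45d822e7
word = 0x45d822e7 → big-endian bytes:
  [0]=0x45  [1]=0xd8  [2]=0x22  [3]=0xe7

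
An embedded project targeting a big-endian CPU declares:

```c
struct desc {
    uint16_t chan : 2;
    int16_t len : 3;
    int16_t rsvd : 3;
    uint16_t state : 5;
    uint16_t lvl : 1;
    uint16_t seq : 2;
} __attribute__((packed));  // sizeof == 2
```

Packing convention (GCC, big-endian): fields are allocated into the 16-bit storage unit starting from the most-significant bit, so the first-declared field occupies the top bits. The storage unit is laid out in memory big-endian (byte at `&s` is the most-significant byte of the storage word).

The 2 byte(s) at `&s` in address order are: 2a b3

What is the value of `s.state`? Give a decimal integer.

22

[0]=0x2a [1]=0xb3 (big-endian) → word 0x2ab3
chan:2 @ bit 14 → (0x2ab3>>14)&0x3 = 0x0
len:3 @ bit 11 → (0x2ab3>>11)&0x7 = 0x5
rsvd:3 @ bit 8 → (0x2ab3>>8)&0x7 = 0x2
state:5 @ bit 3 → (0x2ab3>>3)&0x1f = 0x16  ←
lvl:1 @ bit 2 → (0x2ab3>>2)&0x1 = 0x0
seq:2 @ bit 0 → (0x2ab3>>0)&0x3 = 0x3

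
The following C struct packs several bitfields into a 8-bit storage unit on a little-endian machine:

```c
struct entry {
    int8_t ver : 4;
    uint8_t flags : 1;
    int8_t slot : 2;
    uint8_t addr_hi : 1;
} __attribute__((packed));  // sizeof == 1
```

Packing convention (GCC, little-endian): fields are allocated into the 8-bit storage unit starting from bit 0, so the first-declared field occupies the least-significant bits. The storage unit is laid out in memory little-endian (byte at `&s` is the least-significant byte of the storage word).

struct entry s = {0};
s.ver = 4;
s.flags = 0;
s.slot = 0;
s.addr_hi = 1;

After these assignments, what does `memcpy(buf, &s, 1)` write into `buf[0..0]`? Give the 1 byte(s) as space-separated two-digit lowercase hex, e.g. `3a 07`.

[0+:4] ver=4 & 0xf = 0x4; word=0x04
[4+:1] flags=0 & 0x1 = 0x0; word=0x04
[5+:2] slot=0 & 0x3 = 0x0; word=0x04
[7+:1] addr_hi=1 & 0x1 = 0x1; word=0x84
word = 0x84 → little-endian bytes:
  [0]=0x84

84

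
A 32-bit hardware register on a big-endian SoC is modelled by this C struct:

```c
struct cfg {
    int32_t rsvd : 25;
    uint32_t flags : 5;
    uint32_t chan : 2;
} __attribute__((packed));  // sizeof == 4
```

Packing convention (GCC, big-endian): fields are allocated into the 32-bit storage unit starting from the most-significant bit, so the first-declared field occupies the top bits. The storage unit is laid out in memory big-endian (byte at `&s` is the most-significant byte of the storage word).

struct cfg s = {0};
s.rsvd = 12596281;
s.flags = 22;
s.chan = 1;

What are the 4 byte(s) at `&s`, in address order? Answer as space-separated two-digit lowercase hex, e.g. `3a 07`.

[7+:25] rsvd=12596281 & 0x1ffffff = 0xc03439; word=0x601a1c80
[2+:5] flags=22 & 0x1f = 0x16; word=0x601a1cd8
[0+:2] chan=1 & 0x3 = 0x1; word=0x601a1cd9
word = 0x601a1cd9 → big-endian bytes:
  [0]=0x60  [1]=0x1a  [2]=0x1c  [3]=0xd9

60 1a 1c d9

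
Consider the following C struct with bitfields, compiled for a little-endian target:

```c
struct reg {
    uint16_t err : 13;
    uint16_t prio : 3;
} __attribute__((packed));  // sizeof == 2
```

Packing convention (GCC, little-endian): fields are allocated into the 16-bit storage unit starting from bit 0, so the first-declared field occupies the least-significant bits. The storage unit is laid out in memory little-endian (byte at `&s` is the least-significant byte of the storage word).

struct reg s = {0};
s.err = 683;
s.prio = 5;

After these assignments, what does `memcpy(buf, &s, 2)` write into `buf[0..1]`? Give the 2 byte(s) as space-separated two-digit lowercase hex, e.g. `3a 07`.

ab a2

err (13b) val=683 bits=0x2ab at bit 0: 0x02ab
prio (3b) val=5 bits=0x5 at bit 13: 0xa2ab
word = 0xa2ab → little-endian bytes:
  [0]=0xab  [1]=0xa2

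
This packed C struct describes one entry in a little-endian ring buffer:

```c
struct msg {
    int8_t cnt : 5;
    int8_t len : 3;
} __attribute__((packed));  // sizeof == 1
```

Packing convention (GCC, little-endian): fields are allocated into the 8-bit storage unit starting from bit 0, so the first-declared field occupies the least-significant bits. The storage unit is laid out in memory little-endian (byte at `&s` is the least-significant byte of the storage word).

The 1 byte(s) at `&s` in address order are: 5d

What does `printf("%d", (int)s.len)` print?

[0]=0x5d (little-endian) → word 0x5d
cnt:5 @ bit 0 → (0x5d>>0)&0x1f = 0x1d
len:3 @ bit 5 → (0x5d>>5)&0x7 = 0x2  ←
len signed 3b, MSB=0: value = 2

2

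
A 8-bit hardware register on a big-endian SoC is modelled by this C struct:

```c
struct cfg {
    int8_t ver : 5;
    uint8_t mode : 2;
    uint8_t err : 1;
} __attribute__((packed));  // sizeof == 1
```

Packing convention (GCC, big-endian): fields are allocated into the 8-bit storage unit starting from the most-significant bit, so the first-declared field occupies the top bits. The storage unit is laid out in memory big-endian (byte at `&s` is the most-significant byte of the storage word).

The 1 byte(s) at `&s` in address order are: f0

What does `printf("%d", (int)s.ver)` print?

-2

[0]=0xf0 (big-endian) → word 0xf0
ver [3+:5] = (word>>3) & 0x1f = 30  ←
mode [1+:2] = (word>>1) & 0x3 = 0
err [0+:1] = (word>>0) & 0x1 = 0
ver signed 5b, MSB=1: 30 - 32 = -2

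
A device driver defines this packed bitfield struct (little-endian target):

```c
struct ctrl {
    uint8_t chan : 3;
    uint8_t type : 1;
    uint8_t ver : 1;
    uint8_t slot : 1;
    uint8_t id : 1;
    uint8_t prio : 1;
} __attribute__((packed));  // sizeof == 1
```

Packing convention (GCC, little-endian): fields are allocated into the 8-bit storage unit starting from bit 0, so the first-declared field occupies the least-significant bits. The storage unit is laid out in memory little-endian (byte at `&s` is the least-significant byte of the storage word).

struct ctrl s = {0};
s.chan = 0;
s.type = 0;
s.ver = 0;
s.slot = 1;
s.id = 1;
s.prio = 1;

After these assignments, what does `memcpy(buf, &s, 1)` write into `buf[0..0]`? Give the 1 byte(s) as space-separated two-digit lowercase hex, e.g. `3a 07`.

e0

[0+:3] chan=0 & 0x7 = 0x0; word=0x00
[3+:1] type=0 & 0x1 = 0x0; word=0x00
[4+:1] ver=0 & 0x1 = 0x0; word=0x00
[5+:1] slot=1 & 0x1 = 0x1; word=0x20
[6+:1] id=1 & 0x1 = 0x1; word=0x60
[7+:1] prio=1 & 0x1 = 0x1; word=0xe0
word = 0xe0 → little-endian bytes:
  [0]=0xe0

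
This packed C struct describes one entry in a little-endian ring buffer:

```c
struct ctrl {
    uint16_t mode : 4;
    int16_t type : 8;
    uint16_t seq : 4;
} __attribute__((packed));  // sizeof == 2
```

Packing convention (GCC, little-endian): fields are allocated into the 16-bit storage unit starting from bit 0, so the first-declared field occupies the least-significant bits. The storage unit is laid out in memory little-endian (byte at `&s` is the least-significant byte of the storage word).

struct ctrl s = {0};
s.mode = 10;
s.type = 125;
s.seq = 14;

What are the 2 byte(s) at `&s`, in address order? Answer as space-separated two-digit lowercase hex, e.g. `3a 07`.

da e7

mode (4b) val=10 bits=0xa at bit 0: 0x000a
type (8b) val=125 bits=0x7d at bit 4: 0x07da
seq (4b) val=14 bits=0xe at bit 12: 0xe7da
word = 0xe7da → little-endian bytes:
  [0]=0xda  [1]=0xe7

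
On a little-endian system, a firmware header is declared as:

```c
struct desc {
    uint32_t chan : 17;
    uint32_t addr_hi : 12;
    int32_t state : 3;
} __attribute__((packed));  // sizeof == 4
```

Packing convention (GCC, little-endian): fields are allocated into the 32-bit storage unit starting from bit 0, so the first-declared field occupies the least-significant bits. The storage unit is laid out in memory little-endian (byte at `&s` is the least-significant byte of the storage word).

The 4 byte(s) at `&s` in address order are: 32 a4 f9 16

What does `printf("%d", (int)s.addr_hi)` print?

2940

[0]=0x32 [1]=0xa4 [2]=0xf9 [3]=0x16 (little-endian) → word 0x16f9a432
chan [0+:17] = (word>>0) & 0x1ffff = 107570
addr_hi [17+:12] = (word>>17) & 0xfff = 2940  ←
state [29+:3] = (word>>29) & 0x7 = 0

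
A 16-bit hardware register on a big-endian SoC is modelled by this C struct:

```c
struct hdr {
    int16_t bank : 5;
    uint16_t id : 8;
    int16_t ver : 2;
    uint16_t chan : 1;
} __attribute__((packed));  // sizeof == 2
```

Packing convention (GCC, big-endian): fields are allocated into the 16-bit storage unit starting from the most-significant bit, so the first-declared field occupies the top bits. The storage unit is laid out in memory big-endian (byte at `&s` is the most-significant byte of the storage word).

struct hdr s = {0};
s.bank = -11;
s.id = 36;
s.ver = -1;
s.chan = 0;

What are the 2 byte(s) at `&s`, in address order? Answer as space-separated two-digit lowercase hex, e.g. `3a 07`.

[11+:5] bank=-11 & 0x1f = 0x15; word=0xa800
[3+:8] id=36 & 0xff = 0x24; word=0xa920
[1+:2] ver=-1 & 0x3 = 0x3; word=0xa926
[0+:1] chan=0 & 0x1 = 0x0; word=0xa926
word = 0xa926 → big-endian bytes:
  [0]=0xa9  [1]=0x26

a9 26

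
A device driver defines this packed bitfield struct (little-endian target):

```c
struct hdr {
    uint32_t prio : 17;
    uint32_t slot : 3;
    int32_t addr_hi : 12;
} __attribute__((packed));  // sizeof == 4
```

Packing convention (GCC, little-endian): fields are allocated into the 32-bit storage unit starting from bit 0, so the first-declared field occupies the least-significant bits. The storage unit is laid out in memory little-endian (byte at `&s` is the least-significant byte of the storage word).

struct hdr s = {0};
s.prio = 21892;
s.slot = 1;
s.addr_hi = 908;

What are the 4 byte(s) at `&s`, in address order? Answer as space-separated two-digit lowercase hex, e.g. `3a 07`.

[0+:17] prio=21892 & 0x1ffff = 0x5584; word=0x00005584
[17+:3] slot=1 & 0x7 = 0x1; word=0x00025584
[20+:12] addr_hi=908 & 0xfff = 0x38c; word=0x38c25584
word = 0x38c25584 → little-endian bytes:
  [0]=0x84  [1]=0x55  [2]=0xc2  [3]=0x38

84 55 c2 38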